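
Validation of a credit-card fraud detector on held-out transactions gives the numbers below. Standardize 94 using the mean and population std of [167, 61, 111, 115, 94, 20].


μ = 94.6667, σ = 45.8645
z = (94 - 94.6667)/45.8645 = -0.0145

-0.0145


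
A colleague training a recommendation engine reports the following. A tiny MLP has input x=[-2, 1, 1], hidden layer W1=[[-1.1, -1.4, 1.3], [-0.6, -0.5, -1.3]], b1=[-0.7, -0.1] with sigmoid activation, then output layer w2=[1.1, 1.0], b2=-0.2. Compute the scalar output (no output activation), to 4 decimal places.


z1[0] = (-1.1)·(-2) + (-1.4)·(1) + (1.3)·(1) - 0.7 = 1.4
z1[1] = (-0.6)·(-2) + (-0.5)·(1) + (-1.3)·(1) - 0.1 = -0.7
h = sigmoid(z1) = [0.8022, 0.3318]
output = (1.1)·(0.8022) + (1.0)·(0.3318) - 0.2 = 1.0142

1.0142


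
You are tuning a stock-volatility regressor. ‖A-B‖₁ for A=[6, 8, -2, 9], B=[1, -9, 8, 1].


d = |6-1| + |8+ 9| + |-2-8| + |9-1|
  = 5 + 17 + 10 + 8
  = 40

40


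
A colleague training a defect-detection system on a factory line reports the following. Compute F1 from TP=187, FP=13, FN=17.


Precision = 187/200 = 0.935
Recall = 187/204 = 0.9167
F1 = 2·P·R/(P+R) = 2·TP/(2·TP+FP+FN) = 374/(374+13+17) = 374/404 = 0.9257

0.9257


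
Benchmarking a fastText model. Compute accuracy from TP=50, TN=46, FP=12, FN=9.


Accuracy = (TP+TN)/(TP+TN+FP+FN)
= (50+46)/(117)
= 96/117 = 82.05%

82.05%


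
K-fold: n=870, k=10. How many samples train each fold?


Fold size = 870/10 = 87
Training per fold = 870 - 87 = 783

783


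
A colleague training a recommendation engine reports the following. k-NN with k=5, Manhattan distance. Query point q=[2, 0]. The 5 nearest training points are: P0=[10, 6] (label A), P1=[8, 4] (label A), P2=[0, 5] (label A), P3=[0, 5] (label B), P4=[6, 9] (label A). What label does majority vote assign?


d(q,P0) = 14  (label A)
d(q,P1) = 10  (label A)
d(q,P2) = 7  (label A)
d(q,P3) = 7  (label B)
d(q,P4) = 13  (label A)
Votes: A=4, B=1
Majority → A

A


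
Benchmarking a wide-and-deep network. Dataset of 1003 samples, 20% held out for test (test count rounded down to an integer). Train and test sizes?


Test = ⌊1003·20/100⌋ = 200
Train = 1003 - 200 = 803

Train: 803, Test: 200


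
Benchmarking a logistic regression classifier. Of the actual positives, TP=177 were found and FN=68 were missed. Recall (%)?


Recall = TP/(TP+FN)
= 177/(177+68)
= 177/245 = 72.24%

72.24%


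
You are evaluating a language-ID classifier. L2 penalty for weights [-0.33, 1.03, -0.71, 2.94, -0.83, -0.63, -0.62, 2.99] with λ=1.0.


‖w‖₂² = (-0.33)² + (1.03)² + (-0.71)² + (2.94)² + (-0.83)² + (-0.63)² + (-0.62)² + (2.99)²
     = 0.1089 + 1.0609 + 0.5041 + 8.6436 + 0.6889 + 0.3969 + 0.3844 + 8.9401
     = 20.7278
λ·‖w‖₂² = 1.0·20.7278 = 20.7278

20.7278


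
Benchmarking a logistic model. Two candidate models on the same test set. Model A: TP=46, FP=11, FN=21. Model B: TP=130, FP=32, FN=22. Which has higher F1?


Model A: P=46/57=0.807, R=46/67=0.6866, F1=2PR/(P+R)=2TP/(2TP+FP+FN)=92/124=0.7419
Model B: P=130/162=0.8025, R=130/152=0.8553, F1=2PR/(P+R)=2TP/(2TP+FP+FN)=260/314=0.828
0.7419 < 0.828 → Model B

Model B


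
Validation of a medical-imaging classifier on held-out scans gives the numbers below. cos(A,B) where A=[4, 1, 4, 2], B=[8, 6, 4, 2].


A·B = 4·8 + 1·6 + 4·4 + 2·2 = 58
‖A‖ = √37 = 6.0828, ‖B‖ = √120 = 10.9545
cos = 58/(√37·√120) = 58/√4440 = 0.8704

0.8704


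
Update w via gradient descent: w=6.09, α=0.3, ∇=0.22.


w_new = w - α·∇
= 6.09 - 0.3·0.22
= 6.09 - 0.066
= 6.024

6.024


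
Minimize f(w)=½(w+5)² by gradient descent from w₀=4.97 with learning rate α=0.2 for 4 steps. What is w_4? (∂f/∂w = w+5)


step 1: grad = 4.97+5 = 9.97; w = 4.97 - 0.2·(9.97) = 2.976
step 2: grad = 2.976+5 = 7.976; w = 2.976 - 0.2·(7.976) = 1.3808
step 3: grad = 1.3808+5 = 6.3808; w = 1.3808 - 0.2·(6.3808) = 0.10464
step 4: grad = 0.10464+5 = 5.10464; w = 0.10464 - 0.2·(5.10464) = -0.916288

-0.916288


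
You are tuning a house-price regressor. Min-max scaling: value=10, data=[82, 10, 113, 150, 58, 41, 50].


min=10, max=150
(10-10)/(150-10) = 0/140 = 0.0

0.0


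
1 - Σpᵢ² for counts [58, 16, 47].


Probabilities: [58/121, 16/121, 47/121] ≈ [0.4793, 0.1322, 0.3884]
Σpᵢ² = (3364 + 256 + 2209)/121² = 5829/14641
Gini = 1 - Σpᵢ² = 1 - 5829/14641 = 0.6019

0.6019


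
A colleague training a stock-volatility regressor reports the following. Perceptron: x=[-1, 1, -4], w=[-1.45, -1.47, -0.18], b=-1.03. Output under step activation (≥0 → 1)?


z = (-1)·(-1.45) + (1)·(-1.47) + (-4)·(-0.18) - 1.03
  = -0.33
step(z) = 0 (z<0)

0


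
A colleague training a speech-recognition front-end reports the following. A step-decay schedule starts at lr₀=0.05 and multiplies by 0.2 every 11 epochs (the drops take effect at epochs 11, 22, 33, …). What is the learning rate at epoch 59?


n_drops = ⌊59/11⌋ = 5
lr = 0.05·0.2^5 = 0.05·0.00032 = 0.000016

0.000016


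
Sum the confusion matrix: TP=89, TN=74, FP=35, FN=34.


Total = TP + TN + FP + FN
= 89 + 74 + 35 + 34
= 232
(Predicted positive: 124, predicted negative: 108)

232


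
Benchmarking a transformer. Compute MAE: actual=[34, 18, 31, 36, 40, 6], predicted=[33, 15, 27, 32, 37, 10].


Absolute errors: |34-33|=1, |18-15|=3, |31-27|=4, |36-32|=4, |40-37|=3, |6-10|=4
Sum = 19
MAE = 19/6 = 19/6

19/6


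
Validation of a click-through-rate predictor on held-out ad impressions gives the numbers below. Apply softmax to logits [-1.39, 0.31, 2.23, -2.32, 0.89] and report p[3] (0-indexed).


Exponentials: e^-1.39=0.2491, e^0.31=1.3634, e^2.23=9.2999, e^-2.32=0.0983, e^0.89=2.4351
Sum = 13.4458
Softmax = [0.0185, 0.1014, 0.6917, 0.0073, 0.1811]
p[3] = 0.0983/13.4458 = 0.0073

0.0073


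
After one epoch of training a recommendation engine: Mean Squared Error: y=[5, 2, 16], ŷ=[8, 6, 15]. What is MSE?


Squared errors: (5-8)²=9, (2-6)²=16, (16-15)²=1
Sum = 26
MSE = 26/3 = 26/3

26/3


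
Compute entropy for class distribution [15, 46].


Probabilities: [15/61, 46/61] ≈ [0.2459, 0.7541]
H = -((15/61)·log₂(15/61) + (46/61)·log₂(46/61))
  = 0.8047 bits

0.8047 bits


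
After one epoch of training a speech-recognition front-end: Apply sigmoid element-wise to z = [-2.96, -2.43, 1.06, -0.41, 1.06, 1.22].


σ(-2.96) = 1/(1+e^2.96) = 0.0493
σ(-2.43) = 1/(1+e^2.43) = 0.0809
σ(1.06) = 1/(1+e^-1.06) = 0.7427
σ(-0.41) = 1/(1+e^0.41) = 0.3989
σ(1.06) = 1/(1+e^-1.06) = 0.7427
σ(1.22) = 1/(1+e^-1.22) = 0.7721
result = [0.0493, 0.0809, 0.7427, 0.3989, 0.7427, 0.7721]

[0.0493, 0.0809, 0.7427, 0.3989, 0.7427, 0.7721]


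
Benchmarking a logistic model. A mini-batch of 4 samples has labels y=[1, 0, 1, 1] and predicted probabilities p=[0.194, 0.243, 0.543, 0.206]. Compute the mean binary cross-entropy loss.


L[0] = -ln(0.194) = 1.6399
L[1] = -ln(1-0.243) = -ln(0.757) = 0.2784
L[2] = -ln(0.543) = 0.6106
L[3] = -ln(0.206) = 1.5799
mean = (1.6399 + 0.2784 + 0.6106 + 1.5799)/4 = 1.0272

1.0272


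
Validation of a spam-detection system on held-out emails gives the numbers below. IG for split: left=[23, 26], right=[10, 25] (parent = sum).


Parent = [33, 51], H_parent = 0.9666
H_left = 0.9973 (n=49), H_right = 0.8631 (n=35)
H_children = (49/84)·0.9973 + (35/84)·0.8631 = 0.9414
IG = 0.9666 - 0.9414 = 0.0252

0.0252


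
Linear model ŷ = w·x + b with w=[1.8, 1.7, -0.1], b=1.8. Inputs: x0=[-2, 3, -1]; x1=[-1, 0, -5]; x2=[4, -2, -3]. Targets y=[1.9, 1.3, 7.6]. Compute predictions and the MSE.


ŷ0 = (1.8)·(-2) + (1.7)·(3) + (-0.1)·(-1) + 1.8 = 3.4
ŷ1 = (1.8)·(-1) + (1.7)·(0) + (-0.1)·(-5) + 1.8 = 0.5
ŷ2 = (1.8)·(4) + (1.7)·(-2) + (-0.1)·(-3) + 1.8 = 5.9
errors² = [2.25, 0.64, 2.89]
MSE = 5.7800/3 = 1.9267

1.9267


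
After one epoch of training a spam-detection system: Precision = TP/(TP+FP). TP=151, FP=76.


Precision = TP/(TP+FP)
= 151/(151+76)
= 151/227 = 66.52%

66.52%


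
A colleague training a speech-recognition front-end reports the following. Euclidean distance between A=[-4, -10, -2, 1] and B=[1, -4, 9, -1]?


d = √((-4-1)² + (-10+ 4)² + (-2-9)² + (1+ 1)²)
  = √(25 + 36 + 121 + 4)
  = √186 = 13.6382

13.6382


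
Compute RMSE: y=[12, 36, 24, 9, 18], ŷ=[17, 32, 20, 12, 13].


MSE = 91/5 = 18.2
RMSE = √(91/5) = 4.2661

4.2661


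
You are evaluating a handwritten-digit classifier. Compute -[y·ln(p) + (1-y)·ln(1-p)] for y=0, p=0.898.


BCE = -[y·ln(p) + (1-y)·ln(1-p)]
= -0 - 1·ln(1-0.898)
= -ln(0.102) = 2.2828

2.2828


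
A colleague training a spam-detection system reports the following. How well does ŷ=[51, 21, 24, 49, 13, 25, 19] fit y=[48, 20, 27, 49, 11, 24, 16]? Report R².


ȳ = 27.8571
SS_res = Σ(y-ŷ)² = 33
SS_tot = Σ(y-ȳ)² = 1354.86
R² = 1 - SS_res/SS_tot = 1 - 0.0244 = 0.9756

0.9756


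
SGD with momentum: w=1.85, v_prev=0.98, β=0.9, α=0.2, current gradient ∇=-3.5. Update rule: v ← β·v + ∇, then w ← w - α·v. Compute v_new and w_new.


v_new = 0.9·0.98 - 3.5 = 0.882 - 3.5 = -2.618
w_new = 1.85 - 0.2·-2.618 = 1.85 + 0.5236 = 2.3736

v_new=-2.618, w_new=2.3736


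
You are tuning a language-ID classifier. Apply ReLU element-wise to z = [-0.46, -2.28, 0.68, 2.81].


ReLU(-0.46) = max(0, -0.46) = 0.0
ReLU(-2.28) = max(0, -2.28) = 0.0
ReLU(0.68) = max(0, 0.68) = 0.68
ReLU(2.81) = max(0, 2.81) = 2.81
result = [0.0, 0.0, 0.68, 2.81]

[0.0, 0.0, 0.68, 2.81]


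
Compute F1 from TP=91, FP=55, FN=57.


Precision = 91/146 = 0.6233
Recall = 91/148 = 0.6149
F1 = 2·P·R/(P+R) = 2·TP/(2·TP+FP+FN) = 182/(182+55+57) = 182/294 = 0.619

0.619


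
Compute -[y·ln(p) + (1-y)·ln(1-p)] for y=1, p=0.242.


BCE = -[y·ln(p) + (1-y)·ln(1-p)]
= -1·ln(0.242) - 0
= -ln(0.242) = 1.4188

1.4188


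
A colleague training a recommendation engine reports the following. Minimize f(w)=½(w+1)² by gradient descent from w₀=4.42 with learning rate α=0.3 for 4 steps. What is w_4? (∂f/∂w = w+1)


step 1: grad = 4.42+1 = 5.42; w = 4.42 - 0.3·(5.42) = 2.794
step 2: grad = 2.794+1 = 3.794; w = 2.794 - 0.3·(3.794) = 1.6558
step 3: grad = 1.6558+1 = 2.6558; w = 1.6558 - 0.3·(2.6558) = 0.85906
step 4: grad = 0.85906+1 = 1.85906; w = 0.85906 - 0.3·(1.85906) = 0.301342

0.301342


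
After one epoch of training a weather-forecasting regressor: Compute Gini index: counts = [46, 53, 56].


Probabilities: [46/155, 53/155, 56/155] ≈ [0.2968, 0.3419, 0.3613]
Σpᵢ² = (2116 + 2809 + 3136)/155² = 8061/24025
Gini = 1 - Σpᵢ² = 1 - 8061/24025 = 0.6645

0.6645


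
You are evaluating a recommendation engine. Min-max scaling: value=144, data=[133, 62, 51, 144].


min=51, max=144
(144-51)/(144-51) = 93/93 = 1.0

1.0


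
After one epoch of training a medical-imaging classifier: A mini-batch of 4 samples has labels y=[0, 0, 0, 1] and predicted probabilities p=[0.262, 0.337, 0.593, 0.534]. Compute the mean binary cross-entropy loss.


L[0] = -ln(1-0.262) = -ln(0.738) = 0.3038
L[1] = -ln(1-0.337) = -ln(0.663) = 0.411
L[2] = -ln(1-0.593) = -ln(0.407) = 0.8989
L[3] = -ln(0.534) = 0.6274
mean = (0.3038 + 0.411 + 0.8989 + 0.6274)/4 = 0.5603

0.5603


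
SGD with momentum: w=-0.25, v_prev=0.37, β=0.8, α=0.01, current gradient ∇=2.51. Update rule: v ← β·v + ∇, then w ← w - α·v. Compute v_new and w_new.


v_new = 0.8·0.37 + 2.51 = 0.296 + 2.51 = 2.806
w_new = -0.25 - 0.01·2.806 = -0.25 - 0.02806 = -0.27806

v_new=2.806, w_new=-0.27806


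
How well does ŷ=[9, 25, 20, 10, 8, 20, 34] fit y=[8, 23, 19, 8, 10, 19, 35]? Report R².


ȳ = 17.4286
SS_res = Σ(y-ŷ)² = 16
SS_tot = Σ(y-ȳ)² = 577.71
R² = 1 - SS_res/SS_tot = 1 - 0.0277 = 0.9723

0.9723


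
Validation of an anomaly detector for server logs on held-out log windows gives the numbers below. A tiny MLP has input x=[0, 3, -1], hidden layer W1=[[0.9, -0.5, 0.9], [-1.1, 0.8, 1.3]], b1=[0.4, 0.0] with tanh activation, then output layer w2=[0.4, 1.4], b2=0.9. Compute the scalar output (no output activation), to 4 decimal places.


z1[0] = (0.9)·(0) + (-0.5)·(3) + (0.9)·(-1) + 0.4 = -2.0
z1[1] = (-1.1)·(0) + (0.8)·(3) + (1.3)·(-1) + 0.0 = 1.1
h = tanh(z1) = [-0.964, 0.8005]
output = (0.4)·(-0.964) + (1.4)·(0.8005) + 0.9 = 1.6351

1.6351


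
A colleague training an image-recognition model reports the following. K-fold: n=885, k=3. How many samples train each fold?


Fold size = 885/3 = 295
Training per fold = 885 - 295 = 590

590


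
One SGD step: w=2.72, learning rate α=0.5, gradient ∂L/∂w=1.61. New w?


w_new = w - α·∇
= 2.72 - 0.5·1.61
= 2.72 - 0.805
= 1.915

1.915


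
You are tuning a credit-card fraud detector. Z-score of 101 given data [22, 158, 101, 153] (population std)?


μ = 108.5, σ = 54.7015
z = (101 - 108.5)/54.7015 = -0.1371

-0.1371


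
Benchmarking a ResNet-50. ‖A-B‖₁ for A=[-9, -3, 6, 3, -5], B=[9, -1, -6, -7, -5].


d = |-9-9| + |-3+ 1| + |6+ 6| + |3+ 7| + |-5+ 5|
  = 18 + 2 + 12 + 10 + 0
  = 42

42


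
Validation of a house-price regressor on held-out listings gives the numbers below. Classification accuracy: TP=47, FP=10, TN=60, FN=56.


Accuracy = (TP+TN)/(TP+TN+FP+FN)
= (47+60)/(173)
= 107/173 = 61.85%

61.85%


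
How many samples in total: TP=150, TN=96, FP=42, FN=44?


Total = TP + TN + FP + FN
= 150 + 96 + 42 + 44
= 332
(Predicted positive: 192, predicted negative: 140)

332


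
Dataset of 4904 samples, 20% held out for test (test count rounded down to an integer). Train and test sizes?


Test = ⌊4904·20/100⌋ = 980
Train = 4904 - 980 = 3924

Train: 3924, Test: 980


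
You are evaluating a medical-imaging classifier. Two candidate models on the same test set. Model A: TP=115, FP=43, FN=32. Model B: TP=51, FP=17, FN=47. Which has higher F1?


Model A: P=115/158=0.7278, R=115/147=0.7823, F1=2PR/(P+R)=2TP/(2TP+FP+FN)=230/305=0.7541
Model B: P=51/68=0.75, R=51/98=0.5204, F1=2PR/(P+R)=2TP/(2TP+FP+FN)=102/166=0.6145
0.7541 > 0.6145 → Model A

Model A


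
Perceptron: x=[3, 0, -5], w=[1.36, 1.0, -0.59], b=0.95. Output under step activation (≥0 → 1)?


z = (3)·(1.36) + (0)·(1.0) + (-5)·(-0.59) + 0.95
  = 7.98
step(z) = 1 (z≥0)

1


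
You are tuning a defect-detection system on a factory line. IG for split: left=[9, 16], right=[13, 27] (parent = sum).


Parent = [22, 43], H_parent = 0.9233
H_left = 0.9427 (n=25), H_right = 0.9097 (n=40)
H_children = (25/65)·0.9427 + (40/65)·0.9097 = 0.9224
IG = 0.9233 - 0.9224 = 0.0009

0.0009


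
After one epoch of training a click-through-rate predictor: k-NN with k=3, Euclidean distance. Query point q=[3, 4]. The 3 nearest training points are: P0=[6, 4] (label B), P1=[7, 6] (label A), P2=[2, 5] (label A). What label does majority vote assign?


d(q,P0) = 3.0  (label B)
d(q,P1) = 4.4721  (label A)
d(q,P2) = 1.4142  (label A)
Votes: A=2, B=1
Majority → A

A


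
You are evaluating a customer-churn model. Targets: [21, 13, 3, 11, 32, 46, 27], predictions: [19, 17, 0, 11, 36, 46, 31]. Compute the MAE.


Absolute errors: |21-19|=2, |13-17|=4, |3-0|=3, |11-11|=0, |32-36|=4, |46-46|=0, |27-31|=4
Sum = 17
MAE = 17/7 = 17/7

17/7


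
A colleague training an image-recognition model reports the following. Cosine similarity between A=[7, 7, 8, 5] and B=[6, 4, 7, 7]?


A·B = 7·6 + 7·4 + 8·7 + 5·7 = 161
‖A‖ = √187 = 13.6748, ‖B‖ = √150 = 12.2474
cos = 161/(√187·√150) = 161/√28050 = 0.9613

0.9613


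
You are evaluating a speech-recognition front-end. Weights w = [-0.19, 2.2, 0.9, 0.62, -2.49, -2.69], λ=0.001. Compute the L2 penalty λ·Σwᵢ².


‖w‖₂² = (-0.19)² + (2.2)² + (0.9)² + (0.62)² + (-2.49)² + (-2.69)²
     = 0.0361 + 4.84 + 0.81 + 0.3844 + 6.2001 + 7.2361
     = 19.5067
λ·‖w‖₂² = 0.001·19.5067 = 0.019507

0.019507


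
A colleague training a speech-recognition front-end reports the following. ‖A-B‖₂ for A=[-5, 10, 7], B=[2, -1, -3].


d = √((-5-2)² + (10+ 1)² + (7+ 3)²)
  = √(49 + 121 + 100)
  = √270 = 16.4317

16.4317


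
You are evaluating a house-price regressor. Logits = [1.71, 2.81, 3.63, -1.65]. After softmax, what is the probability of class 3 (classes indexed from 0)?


Exponentials: e^1.71=5.529, e^2.81=16.6099, e^3.63=37.7128, e^-1.65=0.192
Sum = 60.0437
Softmax = [0.0921, 0.2766, 0.6281, 0.0032]
p[3] = 0.192/60.0437 = 0.0032

0.0032


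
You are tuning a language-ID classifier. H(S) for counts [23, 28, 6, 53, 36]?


Probabilities: [23/146, 28/146, 6/146, 53/146, 36/146] ≈ [0.1575, 0.1918, 0.0411, 0.363, 0.2466]
H = -((23/146)·log₂(23/146) + (28/146)·log₂(28/146) + (6/146)·log₂(6/146) + (53/146)·log₂(53/146) + (36/146)·log₂(36/146))
  = 2.0949 bits

2.0949 bits


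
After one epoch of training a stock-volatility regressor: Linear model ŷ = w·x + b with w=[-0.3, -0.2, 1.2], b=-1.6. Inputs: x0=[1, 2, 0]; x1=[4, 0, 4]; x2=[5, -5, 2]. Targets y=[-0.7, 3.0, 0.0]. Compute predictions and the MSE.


ŷ0 = (-0.3)·(1) + (-0.2)·(2) + (1.2)·(0) - 1.6 = -2.3
ŷ1 = (-0.3)·(4) + (-0.2)·(0) + (1.2)·(4) - 1.6 = 2.0
ŷ2 = (-0.3)·(5) + (-0.2)·(-5) + (1.2)·(2) - 1.6 = 0.3
errors² = [2.56, 1.0, 0.09]
MSE = 3.6500/3 = 1.2167

1.2167


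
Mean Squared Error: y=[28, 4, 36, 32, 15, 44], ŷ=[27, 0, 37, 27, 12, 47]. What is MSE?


Squared errors: (28-27)²=1, (4-0)²=16, (36-37)²=1, (32-27)²=25, (15-12)²=9, (44-47)²=9
Sum = 61
MSE = 61/6 = 61/6

61/6


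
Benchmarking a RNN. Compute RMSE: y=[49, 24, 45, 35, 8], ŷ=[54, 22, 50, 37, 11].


MSE = 67/5 = 13.4
RMSE = √(67/5) = 3.6606

3.6606


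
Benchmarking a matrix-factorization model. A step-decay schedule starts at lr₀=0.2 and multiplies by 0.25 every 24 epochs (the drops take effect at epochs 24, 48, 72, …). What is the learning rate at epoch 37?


n_drops = ⌊37/24⌋ = 1
lr = 0.2·0.25^1 = 0.2·0.25 = 0.05

0.05


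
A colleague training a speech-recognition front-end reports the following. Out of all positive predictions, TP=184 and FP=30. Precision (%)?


Precision = TP/(TP+FP)
= 184/(184+30)
= 184/214 = 85.98%

85.98%


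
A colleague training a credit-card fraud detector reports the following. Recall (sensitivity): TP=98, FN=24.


Recall = TP/(TP+FN)
= 98/(98+24)
= 98/122 = 80.33%

80.33%


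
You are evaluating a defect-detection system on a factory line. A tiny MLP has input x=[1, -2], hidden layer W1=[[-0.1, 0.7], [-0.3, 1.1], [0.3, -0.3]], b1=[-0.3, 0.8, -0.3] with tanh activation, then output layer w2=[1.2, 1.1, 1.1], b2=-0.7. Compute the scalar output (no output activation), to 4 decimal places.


z1[0] = (-0.1)·(1) + (0.7)·(-2) - 0.3 = -1.8
z1[1] = (-0.3)·(1) + (1.1)·(-2) + 0.8 = -1.7
z1[2] = (0.3)·(1) + (-0.3)·(-2) - 0.3 = 0.6
h = tanh(z1) = [-0.9468, -0.9354, 0.537]
output = (1.2)·(-0.9468) + (1.1)·(-0.9354) + (1.1)·(0.537) - 0.7 = -2.2744

-2.2744


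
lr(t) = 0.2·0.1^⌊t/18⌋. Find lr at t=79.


n_drops = ⌊79/18⌋ = 4
lr = 0.2·0.1^4 = 0.2·0.0001 = 0.00002

0.00002


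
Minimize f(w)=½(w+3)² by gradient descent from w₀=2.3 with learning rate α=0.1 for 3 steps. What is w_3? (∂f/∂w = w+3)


step 1: grad = 2.3+3 = 5.3; w = 2.3 - 0.1·(5.3) = 1.77
step 2: grad = 1.77+3 = 4.77; w = 1.77 - 0.1·(4.77) = 1.293
step 3: grad = 1.293+3 = 4.293; w = 1.293 - 0.1·(4.293) = 0.8637

0.8637


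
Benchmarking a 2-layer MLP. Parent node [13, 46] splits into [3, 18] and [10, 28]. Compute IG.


Parent = [13, 46], H_parent = 0.7608
H_left = 0.5917 (n=21), H_right = 0.8315 (n=38)
H_children = (21/59)·0.5917 + (38/59)·0.8315 = 0.7461
IG = 0.7608 - 0.7461 = 0.0147

0.0147


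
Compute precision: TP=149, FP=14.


Precision = TP/(TP+FP)
= 149/(149+14)
= 149/163 = 91.41%

91.41%


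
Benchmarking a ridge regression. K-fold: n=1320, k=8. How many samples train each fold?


Fold size = 1320/8 = 165
Training per fold = 1320 - 165 = 1155

1155


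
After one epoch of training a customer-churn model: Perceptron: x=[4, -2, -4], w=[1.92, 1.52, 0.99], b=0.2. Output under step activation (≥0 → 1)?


z = (4)·(1.92) + (-2)·(1.52) + (-4)·(0.99) + 0.2
  = 0.88
step(z) = 1 (z≥0)

1


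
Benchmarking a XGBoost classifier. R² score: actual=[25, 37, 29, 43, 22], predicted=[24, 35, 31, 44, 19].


ȳ = 31.2
SS_res = Σ(y-ŷ)² = 19
SS_tot = Σ(y-ȳ)² = 300.8
R² = 1 - SS_res/SS_tot = 1 - 0.0632 = 0.9368

0.9368


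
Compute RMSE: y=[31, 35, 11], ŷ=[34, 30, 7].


MSE = 50/3 = 16.6667
RMSE = √(50/3) = 4.0825

4.0825


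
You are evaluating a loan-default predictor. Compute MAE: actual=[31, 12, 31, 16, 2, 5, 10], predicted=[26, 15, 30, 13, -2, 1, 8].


Absolute errors: |31-26|=5, |12-15|=3, |31-30|=1, |16-13|=3, |2+ 2|=4, |5-1|=4, |10-8|=2
Sum = 22
MAE = 22/7 = 22/7

22/7


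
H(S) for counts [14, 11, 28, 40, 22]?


Probabilities: [14/115, 11/115, 28/115, 40/115, 22/115] ≈ [0.1217, 0.0957, 0.2435, 0.3478, 0.1913]
H = -((14/115)·log₂(14/115) + (11/115)·log₂(11/115) + (28/115)·log₂(28/115) + (40/115)·log₂(40/115) + (22/115)·log₂(22/115))
  = 2.1764 bits

2.1764 bits


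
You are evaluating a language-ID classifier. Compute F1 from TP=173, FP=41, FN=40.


Precision = 173/214 = 0.8084
Recall = 173/213 = 0.8122
F1 = 2·P·R/(P+R) = 2·TP/(2·TP+FP+FN) = 346/(346+41+40) = 346/427 = 0.8103

0.8103


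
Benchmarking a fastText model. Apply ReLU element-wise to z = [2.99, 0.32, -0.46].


ReLU(2.99) = max(0, 2.99) = 2.99
ReLU(0.32) = max(0, 0.32) = 0.32
ReLU(-0.46) = max(0, -0.46) = 0.0
result = [2.99, 0.32, 0.0]

[2.99, 0.32, 0.0]


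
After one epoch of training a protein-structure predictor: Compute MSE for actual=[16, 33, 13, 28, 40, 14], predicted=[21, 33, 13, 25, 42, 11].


Squared errors: (16-21)²=25, (33-33)²=0, (13-13)²=0, (28-25)²=9, (40-42)²=4, (14-11)²=9
Sum = 47
MSE = 47/6 = 47/6

47/6


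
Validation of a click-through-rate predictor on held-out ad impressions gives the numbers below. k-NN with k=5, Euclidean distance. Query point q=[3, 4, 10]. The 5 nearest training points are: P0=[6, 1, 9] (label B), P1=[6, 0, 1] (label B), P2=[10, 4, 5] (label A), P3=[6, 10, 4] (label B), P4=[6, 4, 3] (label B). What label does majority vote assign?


d(q,P0) = 4.3589  (label B)
d(q,P1) = 10.2956  (label B)
d(q,P2) = 8.6023  (label A)
d(q,P3) = 9.0  (label B)
d(q,P4) = 7.6158  (label B)
Votes: A=1, B=4
Majority → B

B


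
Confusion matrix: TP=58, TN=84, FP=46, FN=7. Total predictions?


Total = TP + TN + FP + FN
= 58 + 84 + 46 + 7
= 195
(Predicted positive: 104, predicted negative: 91)

195


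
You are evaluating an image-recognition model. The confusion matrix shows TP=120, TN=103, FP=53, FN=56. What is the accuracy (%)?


Accuracy = (TP+TN)/(TP+TN+FP+FN)
= (120+103)/(332)
= 223/332 = 67.17%

67.17%


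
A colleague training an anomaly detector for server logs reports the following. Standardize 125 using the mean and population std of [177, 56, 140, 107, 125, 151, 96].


μ = 121.7143, σ = 36.7529
z = (125 - 121.7143)/36.7529 = 0.0894

0.0894


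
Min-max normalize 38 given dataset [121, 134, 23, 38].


min=23, max=134
(38-23)/(134-23) = 15/111 = 0.1351

0.1351


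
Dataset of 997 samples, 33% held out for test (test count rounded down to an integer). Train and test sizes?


Test = ⌊997·33/100⌋ = 329
Train = 997 - 329 = 668

Train: 668, Test: 329


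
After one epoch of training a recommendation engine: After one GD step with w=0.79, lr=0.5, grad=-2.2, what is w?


w_new = w - α·∇
= 0.79 - 0.5·-2.2
= 0.79 + 1.1
= 1.89

1.89


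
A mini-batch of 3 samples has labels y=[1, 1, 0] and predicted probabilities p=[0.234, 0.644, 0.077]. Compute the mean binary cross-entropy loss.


L[0] = -ln(0.234) = 1.4524
L[1] = -ln(0.644) = 0.4401
L[2] = -ln(1-0.077) = -ln(0.923) = 0.0801
mean = (1.4524 + 0.4401 + 0.0801)/3 = 0.6575

0.6575


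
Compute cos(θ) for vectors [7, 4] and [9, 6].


A·B = 7·9 + 4·6 = 87
‖A‖ = √65 = 8.0623, ‖B‖ = √117 = 10.8167
cos = 87/(√65·√117) = 87/√7605 = 0.9976

0.9976


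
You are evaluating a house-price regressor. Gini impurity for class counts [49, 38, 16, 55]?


Probabilities: [49/158, 38/158, 16/158, 55/158] ≈ [0.3101, 0.2405, 0.1013, 0.3481]
Σpᵢ² = (2401 + 1444 + 256 + 3025)/158² = 7126/24964
Gini = 1 - Σpᵢ² = 1 - 7126/24964 = 0.7145

0.7145


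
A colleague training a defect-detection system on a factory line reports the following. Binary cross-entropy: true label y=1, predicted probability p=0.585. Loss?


BCE = -[y·ln(p) + (1-y)·ln(1-p)]
= -1·ln(0.585) - 0
= -ln(0.585) = 0.5361

0.5361


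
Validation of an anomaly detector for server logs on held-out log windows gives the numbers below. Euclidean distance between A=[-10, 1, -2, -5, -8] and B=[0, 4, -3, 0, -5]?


d = √((-10-0)² + (1-4)² + (-2+ 3)² + (-5-0)² + (-8+ 5)²)
  = √(100 + 9 + 1 + 25 + 9)
  = √144 = 12.0

12.0


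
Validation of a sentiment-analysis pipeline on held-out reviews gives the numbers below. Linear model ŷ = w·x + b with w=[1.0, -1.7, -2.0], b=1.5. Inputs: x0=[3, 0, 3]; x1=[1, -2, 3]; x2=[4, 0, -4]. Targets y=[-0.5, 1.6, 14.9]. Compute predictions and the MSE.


ŷ0 = (1.0)·(3) + (-1.7)·(0) + (-2.0)·(3) + 1.5 = -1.5
ŷ1 = (1.0)·(1) + (-1.7)·(-2) + (-2.0)·(3) + 1.5 = -0.1
ŷ2 = (1.0)·(4) + (-1.7)·(0) + (-2.0)·(-4) + 1.5 = 13.5
errors² = [1.0, 2.89, 1.96]
MSE = 5.8500/3 = 1.95

1.95


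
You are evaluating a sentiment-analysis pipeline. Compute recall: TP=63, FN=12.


Recall = TP/(TP+FN)
= 63/(63+12)
= 63/75 = 84.0%

84.0%


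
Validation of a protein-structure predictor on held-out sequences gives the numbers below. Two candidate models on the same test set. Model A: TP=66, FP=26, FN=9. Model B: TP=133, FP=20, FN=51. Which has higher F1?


Model A: P=66/92=0.7174, R=66/75=0.88, F1=2PR/(P+R)=2TP/(2TP+FP+FN)=132/167=0.7904
Model B: P=133/153=0.8693, R=133/184=0.7228, F1=2PR/(P+R)=2TP/(2TP+FP+FN)=266/337=0.7893
0.7904 > 0.7893 → Model A

Model A


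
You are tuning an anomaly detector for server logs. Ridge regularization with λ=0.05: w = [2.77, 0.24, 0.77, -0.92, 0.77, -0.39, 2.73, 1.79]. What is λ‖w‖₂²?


‖w‖₂² = (2.77)² + (0.24)² + (0.77)² + (-0.92)² + (0.77)² + (-0.39)² + (2.73)² + (1.79)²
     = 7.6729 + 0.0576 + 0.5929 + 0.8464 + 0.5929 + 0.1521 + 7.4529 + 3.2041
     = 20.5718
λ·‖w‖₂² = 0.05·20.5718 = 1.02859

1.02859


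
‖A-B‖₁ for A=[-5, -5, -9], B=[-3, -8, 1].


d = |-5+ 3| + |-5+ 8| + |-9-1|
  = 2 + 3 + 10
  = 15

15


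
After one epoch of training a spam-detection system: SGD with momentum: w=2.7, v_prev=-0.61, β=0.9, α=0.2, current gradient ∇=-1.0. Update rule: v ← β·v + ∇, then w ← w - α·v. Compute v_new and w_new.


v_new = 0.9·-0.61 - 1.0 = -0.549 - 1.0 = -1.549
w_new = 2.7 - 0.2·-1.549 = 2.7 + 0.3098 = 3.0098

v_new=-1.549, w_new=3.0098


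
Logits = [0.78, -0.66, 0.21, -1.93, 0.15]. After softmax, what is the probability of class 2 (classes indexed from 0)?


Exponentials: e^0.78=2.1815, e^-0.66=0.5169, e^0.21=1.2337, e^-1.93=0.1451, e^0.15=1.1618
Sum = 5.239
Softmax = [0.4164, 0.0987, 0.2355, 0.0277, 0.2218]
p[2] = 1.2337/5.239 = 0.2355

0.2355


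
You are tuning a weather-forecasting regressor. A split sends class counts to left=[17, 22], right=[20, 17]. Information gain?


Parent = [37, 39], H_parent = 0.9995
H_left = 0.9881 (n=39), H_right = 0.9953 (n=37)
H_children = (39/76)·0.9881 + (37/76)·0.9953 = 0.9916
IG = 0.9995 - 0.9916 = 0.0079

0.0079


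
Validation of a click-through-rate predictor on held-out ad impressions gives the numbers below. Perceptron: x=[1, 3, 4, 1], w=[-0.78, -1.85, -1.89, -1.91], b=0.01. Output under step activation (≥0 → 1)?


z = (1)·(-0.78) + (3)·(-1.85) + (4)·(-1.89) + (1)·(-1.91) + 0.01
  = -15.79
step(z) = 0 (z<0)

0


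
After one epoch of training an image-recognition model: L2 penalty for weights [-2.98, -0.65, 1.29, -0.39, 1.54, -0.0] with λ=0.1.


‖w‖₂² = (-2.98)² + (-0.65)² + (1.29)² + (-0.39)² + (1.54)² + (-0.0)²
     = 8.8804 + 0.4225 + 1.6641 + 0.1521 + 2.3716 + 0
     = 13.4907
λ·‖w‖₂² = 0.1·13.4907 = 1.34907

1.34907


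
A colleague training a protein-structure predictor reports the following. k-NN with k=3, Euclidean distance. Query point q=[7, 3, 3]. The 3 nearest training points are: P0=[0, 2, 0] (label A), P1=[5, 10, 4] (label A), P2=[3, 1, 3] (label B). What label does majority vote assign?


d(q,P0) = 7.6811  (label A)
d(q,P1) = 7.3485  (label A)
d(q,P2) = 4.4721  (label B)
Votes: A=2, B=1
Majority → A

A


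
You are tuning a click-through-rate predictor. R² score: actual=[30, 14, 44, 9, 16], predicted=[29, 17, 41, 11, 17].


ȳ = 22.6
SS_res = Σ(y-ŷ)² = 24
SS_tot = Σ(y-ȳ)² = 815.2
R² = 1 - SS_res/SS_tot = 1 - 0.0294 = 0.9706

0.9706


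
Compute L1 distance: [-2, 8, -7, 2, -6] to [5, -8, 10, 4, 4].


d = |-2-5| + |8+ 8| + |-7-10| + |2-4| + |-6-4|
  = 7 + 16 + 17 + 2 + 10
  = 52

52


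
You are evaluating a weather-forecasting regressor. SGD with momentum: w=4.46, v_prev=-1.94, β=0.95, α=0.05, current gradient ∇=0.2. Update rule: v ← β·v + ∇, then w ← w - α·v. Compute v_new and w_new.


v_new = 0.95·-1.94 + 0.2 = -1.843 + 0.2 = -1.643
w_new = 4.46 - 0.05·-1.643 = 4.46 + 0.08215 = 4.54215

v_new=-1.643, w_new=4.54215


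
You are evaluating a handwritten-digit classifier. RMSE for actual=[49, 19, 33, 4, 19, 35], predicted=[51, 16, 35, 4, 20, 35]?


MSE = 18/6 = 3
RMSE = √(18/6) = 1.7321

1.7321


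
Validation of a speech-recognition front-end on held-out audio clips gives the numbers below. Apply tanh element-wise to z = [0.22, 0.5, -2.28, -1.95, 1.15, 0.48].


tanh(0.22) = 0.2165
tanh(0.5) = 0.4621
tanh(-2.28) = -0.9793
tanh(-1.95) = -0.9603
tanh(1.15) = 0.8178
tanh(0.48) = 0.4462
result = [0.2165, 0.4621, -0.9793, -0.9603, 0.8178, 0.4462]

[0.2165, 0.4621, -0.9793, -0.9603, 0.8178, 0.4462]


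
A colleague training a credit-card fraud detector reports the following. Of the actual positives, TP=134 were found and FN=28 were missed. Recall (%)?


Recall = TP/(TP+FN)
= 134/(134+28)
= 134/162 = 82.72%

82.72%


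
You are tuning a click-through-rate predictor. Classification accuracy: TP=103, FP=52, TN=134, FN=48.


Accuracy = (TP+TN)/(TP+TN+FP+FN)
= (103+134)/(337)
= 237/337 = 70.33%

70.33%


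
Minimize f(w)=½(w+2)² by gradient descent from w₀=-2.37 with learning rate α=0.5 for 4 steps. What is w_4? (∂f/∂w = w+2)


step 1: grad = -2.37+2 = -0.37; w = -2.37 - 0.5·(-0.37) = -2.185
step 2: grad = -2.185+2 = -0.185; w = -2.185 - 0.5·(-0.185) = -2.0925
step 3: grad = -2.0925+2 = -0.0925; w = -2.0925 - 0.5·(-0.0925) = -2.04625
step 4: grad = -2.04625+2 = -0.04625; w = -2.04625 - 0.5·(-0.04625) = -2.023125

-2.023125


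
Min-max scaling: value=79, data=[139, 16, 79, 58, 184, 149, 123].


min=16, max=184
(79-16)/(184-16) = 63/168 = 0.375

0.375


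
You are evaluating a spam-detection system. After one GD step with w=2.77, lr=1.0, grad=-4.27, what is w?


w_new = w - α·∇
= 2.77 - 1.0·-4.27
= 2.77 + 4.27
= 7.04

7.04


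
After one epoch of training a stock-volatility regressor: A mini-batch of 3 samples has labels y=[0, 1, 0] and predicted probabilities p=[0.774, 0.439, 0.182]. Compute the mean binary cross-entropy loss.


L[0] = -ln(1-0.774) = -ln(0.226) = 1.4872
L[1] = -ln(0.439) = 0.8233
L[2] = -ln(1-0.182) = -ln(0.818) = 0.2009
mean = (1.4872 + 0.8233 + 0.2009)/3 = 0.8371

0.8371


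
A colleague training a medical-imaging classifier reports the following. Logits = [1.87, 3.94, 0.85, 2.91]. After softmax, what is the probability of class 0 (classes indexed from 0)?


Exponentials: e^1.87=6.4883, e^3.94=51.4186, e^0.85=2.3396, e^2.91=18.3568
Sum = 78.6033
Softmax = [0.0825, 0.6542, 0.0298, 0.2335]
p[0] = 6.4883/78.6033 = 0.0825

0.0825


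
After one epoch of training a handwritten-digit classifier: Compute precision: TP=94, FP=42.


Precision = TP/(TP+FP)
= 94/(94+42)
= 94/136 = 69.12%

69.12%


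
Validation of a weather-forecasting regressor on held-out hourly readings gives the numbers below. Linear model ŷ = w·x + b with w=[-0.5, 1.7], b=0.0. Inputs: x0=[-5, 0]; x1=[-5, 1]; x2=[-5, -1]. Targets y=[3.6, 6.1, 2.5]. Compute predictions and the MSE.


ŷ0 = (-0.5)·(-5) + (1.7)·(0) + 0.0 = 2.5
ŷ1 = (-0.5)·(-5) + (1.7)·(1) + 0.0 = 4.2
ŷ2 = (-0.5)·(-5) + (1.7)·(-1) + 0.0 = 0.8
errors² = [1.21, 3.61, 2.89]
MSE = 7.7100/3 = 2.57

2.57


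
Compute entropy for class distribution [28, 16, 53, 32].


Probabilities: [28/129, 16/129, 53/129, 32/129] ≈ [0.2171, 0.124, 0.4109, 0.2481]
H = -((28/129)·log₂(28/129) + (16/129)·log₂(16/129) + (53/129)·log₂(53/129) + (32/129)·log₂(32/129))
  = 1.878 bits

1.878 bits


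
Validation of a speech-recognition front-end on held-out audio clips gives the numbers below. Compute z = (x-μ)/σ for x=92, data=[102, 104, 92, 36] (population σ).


μ = 83.5, σ = 27.7984
z = (92 - 83.5)/27.7984 = 0.3058

0.3058


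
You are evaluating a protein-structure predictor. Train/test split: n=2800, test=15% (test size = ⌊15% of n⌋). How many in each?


Test = ⌊2800·15/100⌋ = 420
Train = 2800 - 420 = 2380

Train: 2380, Test: 420


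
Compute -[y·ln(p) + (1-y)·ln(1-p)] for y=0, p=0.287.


BCE = -[y·ln(p) + (1-y)·ln(1-p)]
= -0 - 1·ln(1-0.287)
= -ln(0.713) = 0.3383

0.3383


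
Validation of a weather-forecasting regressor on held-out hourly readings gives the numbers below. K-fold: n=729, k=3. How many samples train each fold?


Fold size = 729/3 = 243
Training per fold = 729 - 243 = 486

486


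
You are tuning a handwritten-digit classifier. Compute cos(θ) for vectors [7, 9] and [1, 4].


A·B = 7·1 + 9·4 = 43
‖A‖ = √130 = 11.4018, ‖B‖ = √17 = 4.1231
cos = 43/(√130·√17) = 43/√2210 = 0.9147

0.9147


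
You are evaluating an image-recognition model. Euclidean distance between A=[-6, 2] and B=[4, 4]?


d = √((-6-4)² + (2-4)²)
  = √(100 + 4)
  = √104 = 10.198

10.198


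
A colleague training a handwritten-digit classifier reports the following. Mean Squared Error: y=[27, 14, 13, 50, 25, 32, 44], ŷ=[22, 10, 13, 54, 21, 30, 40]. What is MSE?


Squared errors: (27-22)²=25, (14-10)²=16, (13-13)²=0, (50-54)²=16, (25-21)²=16, (32-30)²=4, (44-40)²=16
Sum = 93
MSE = 93/7 = 93/7

93/7


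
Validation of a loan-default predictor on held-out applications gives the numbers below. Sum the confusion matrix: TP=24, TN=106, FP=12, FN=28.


Total = TP + TN + FP + FN
= 24 + 106 + 12 + 28
= 170
(Predicted positive: 36, predicted negative: 134)

170


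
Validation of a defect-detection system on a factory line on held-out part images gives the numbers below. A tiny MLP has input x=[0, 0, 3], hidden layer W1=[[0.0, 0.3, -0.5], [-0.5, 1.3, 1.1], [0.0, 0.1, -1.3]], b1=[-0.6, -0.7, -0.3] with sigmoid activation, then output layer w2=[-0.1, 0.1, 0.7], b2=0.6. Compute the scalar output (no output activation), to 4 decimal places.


z1[0] = (0.0)·(0) + (0.3)·(0) + (-0.5)·(3) - 0.6 = -2.1
z1[1] = (-0.5)·(0) + (1.3)·(0) + (1.1)·(3) - 0.7 = 2.6
z1[2] = (0.0)·(0) + (0.1)·(0) + (-1.3)·(3) - 0.3 = -4.2
h = sigmoid(z1) = [0.1091, 0.9309, 0.0148]
output = (-0.1)·(0.1091) + (0.1)·(0.9309) + (0.7)·(0.0148) + 0.6 = 0.6925

0.6925


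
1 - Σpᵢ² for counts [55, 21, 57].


Probabilities: [55/133, 21/133, 57/133] ≈ [0.4135, 0.1579, 0.4286]
Σpᵢ² = (3025 + 441 + 3249)/133² = 6715/17689
Gini = 1 - Σpᵢ² = 1 - 6715/17689 = 0.6204

0.6204


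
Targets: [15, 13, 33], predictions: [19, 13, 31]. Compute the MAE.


Absolute errors: |15-19|=4, |13-13|=0, |33-31|=2
Sum = 6
MAE = 6/3 = 2

2


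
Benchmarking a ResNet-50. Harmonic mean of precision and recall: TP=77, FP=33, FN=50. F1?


Precision = 77/110 = 0.7
Recall = 77/127 = 0.6063
F1 = 2·P·R/(P+R) = 2·TP/(2·TP+FP+FN) = 154/(154+33+50) = 154/237 = 0.6498

0.6498


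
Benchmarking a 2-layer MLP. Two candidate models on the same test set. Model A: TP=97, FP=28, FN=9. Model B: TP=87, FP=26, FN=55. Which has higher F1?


Model A: P=97/125=0.776, R=97/106=0.9151, F1=2PR/(P+R)=2TP/(2TP+FP+FN)=194/231=0.8398
Model B: P=87/113=0.7699, R=87/142=0.6127, F1=2PR/(P+R)=2TP/(2TP+FP+FN)=174/255=0.6824
0.8398 > 0.6824 → Model A

Model A


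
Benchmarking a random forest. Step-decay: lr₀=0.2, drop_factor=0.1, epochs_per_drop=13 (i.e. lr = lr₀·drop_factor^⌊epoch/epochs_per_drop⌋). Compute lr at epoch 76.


n_drops = ⌊76/13⌋ = 5
lr = 0.2·0.1^5 = 0.2·0.00001 = 0.000002

0.000002


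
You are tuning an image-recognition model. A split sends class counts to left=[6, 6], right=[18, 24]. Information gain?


Parent = [24, 30], H_parent = 0.9911
H_left = 1 (n=12), H_right = 0.9852 (n=42)
H_children = (12/54)·1 + (42/54)·0.9852 = 0.9885
IG = 0.9911 - 0.9885 = 0.0026

0.0026


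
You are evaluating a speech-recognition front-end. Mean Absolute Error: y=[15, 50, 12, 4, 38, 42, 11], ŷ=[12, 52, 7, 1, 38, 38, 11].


Absolute errors: |15-12|=3, |50-52|=2, |12-7|=5, |4-1|=3, |38-38|=0, |42-38|=4, |11-11|=0
Sum = 17
MAE = 17/7 = 17/7

17/7


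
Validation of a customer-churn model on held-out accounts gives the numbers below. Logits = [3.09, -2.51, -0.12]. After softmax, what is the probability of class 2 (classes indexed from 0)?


Exponentials: e^3.09=21.9771, e^-2.51=0.0813, e^-0.12=0.8869
Sum = 22.9453
Softmax = [0.9578, 0.0035, 0.0387]
p[2] = 0.8869/22.9453 = 0.0387

0.0387


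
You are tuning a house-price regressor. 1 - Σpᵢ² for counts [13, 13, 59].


Probabilities: [13/85, 13/85, 59/85] ≈ [0.1529, 0.1529, 0.6941]
Σpᵢ² = (169 + 169 + 3481)/85² = 3819/7225
Gini = 1 - Σpᵢ² = 1 - 3819/7225 = 0.4714

0.4714


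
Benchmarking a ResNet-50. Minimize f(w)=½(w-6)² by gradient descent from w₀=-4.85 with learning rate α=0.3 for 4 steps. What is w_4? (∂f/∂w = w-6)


step 1: grad = -4.85-6 = -10.85; w = -4.85 - 0.3·(-10.85) = -1.595
step 2: grad = -1.595-6 = -7.595; w = -1.595 - 0.3·(-7.595) = 0.6835
step 3: grad = 0.6835-6 = -5.3165; w = 0.6835 - 0.3·(-5.3165) = 2.27845
step 4: grad = 2.27845-6 = -3.72155; w = 2.27845 - 0.3·(-3.72155) = 3.394915

3.394915


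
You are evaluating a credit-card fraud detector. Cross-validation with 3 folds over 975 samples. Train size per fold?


Fold size = 975/3 = 325
Training per fold = 975 - 325 = 650

650


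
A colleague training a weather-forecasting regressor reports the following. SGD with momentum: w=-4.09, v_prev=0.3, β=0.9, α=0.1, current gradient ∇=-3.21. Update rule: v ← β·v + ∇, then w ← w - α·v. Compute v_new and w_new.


v_new = 0.9·0.3 - 3.21 = 0.27 - 3.21 = -2.94
w_new = -4.09 - 0.1·-2.94 = -4.09 + 0.294 = -3.796

v_new=-2.94, w_new=-3.796


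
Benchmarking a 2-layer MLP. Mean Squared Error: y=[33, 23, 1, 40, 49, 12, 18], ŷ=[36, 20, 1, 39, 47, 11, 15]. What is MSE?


Squared errors: (33-36)²=9, (23-20)²=9, (1-1)²=0, (40-39)²=1, (49-47)²=4, (12-11)²=1, (18-15)²=9
Sum = 33
MSE = 33/7 = 33/7

33/7


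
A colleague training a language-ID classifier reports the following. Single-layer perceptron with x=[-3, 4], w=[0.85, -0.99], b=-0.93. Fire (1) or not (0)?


z = (-3)·(0.85) + (4)·(-0.99) - 0.93
  = -7.44
step(z) = 0 (z<0)

0


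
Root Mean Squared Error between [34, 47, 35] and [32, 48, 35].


MSE = 5/3 = 1.6667
RMSE = √(5/3) = 1.291

1.291


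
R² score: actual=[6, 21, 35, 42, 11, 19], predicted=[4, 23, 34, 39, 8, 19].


ȳ = 22.3333
SS_res = Σ(y-ŷ)² = 27
SS_tot = Σ(y-ȳ)² = 955.33
R² = 1 - SS_res/SS_tot = 1 - 0.0283 = 0.9717

0.9717
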